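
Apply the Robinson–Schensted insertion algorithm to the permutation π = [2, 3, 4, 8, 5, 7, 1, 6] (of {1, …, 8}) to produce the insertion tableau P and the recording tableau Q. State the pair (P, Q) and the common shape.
P = [1, 3, 4, 5, 6] / [2, 7] / [8];  Q = [1, 2, 3, 4, 6] / [5, 8] / [7];  common shape = (5, 2, 1)

Row-insert the values π_1, π_2, … into P one at a time, bumping the leftmost entry strictly greater than the inserted value down to the next row. The recording tableau Q records, in position (i, j), the step at which that cell was added to P.
  Insert 2 (step 1): P = [2];  Q = [1]
  Insert 3 (step 2): P = [2, 3];  Q = [1, 2]
  Insert 4 (step 3): P = [2, 3, 4];  Q = [1, 2, 3]
  Insert 8 (step 4): P = [2, 3, 4, 8];  Q = [1, 2, 3, 4]
  Insert 5 (step 5): P = [2, 3, 4, 5] / [8];  Q = [1, 2, 3, 4] / [5]
  Insert 7 (step 6): P = [2, 3, 4, 5, 7] / [8];  Q = [1, 2, 3, 4, 6] / [5]
  Insert 1 (step 7): P = [1, 3, 4, 5, 7] / [2] / [8];  Q = [1, 2, 3, 4, 6] / [5] / [7]
  Insert 6 (step 8): P = [1, 3, 4, 5, 6] / [2, 7] / [8];  Q = [1, 2, 3, 4, 6] / [5, 8] / [7]
Final shape: (5, 2, 1).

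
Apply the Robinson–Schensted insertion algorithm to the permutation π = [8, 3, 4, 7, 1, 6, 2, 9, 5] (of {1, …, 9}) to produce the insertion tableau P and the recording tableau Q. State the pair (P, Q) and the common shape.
P = [1, 2, 5, 9] / [3, 4, 6] / [7] / [8];  Q = [1, 3, 4, 8] / [2, 6, 9] / [5] / [7];  common shape = (4, 3, 1, 1)

Row-insert the values π_1, π_2, … into P one at a time, bumping the leftmost entry strictly greater than the inserted value down to the next row. The recording tableau Q records, in position (i, j), the step at which that cell was added to P.
  Insert 8 (step 1): P = [8];  Q = [1]
  Insert 3 (step 2): P = [3] / [8];  Q = [1] / [2]
  Insert 4 (step 3): P = [3, 4] / [8];  Q = [1, 3] / [2]
  Insert 7 (step 4): P = [3, 4, 7] / [8];  Q = [1, 3, 4] / [2]
  Insert 1 (step 5): P = [1, 4, 7] / [3] / [8];  Q = [1, 3, 4] / [2] / [5]
  Insert 6 (step 6): P = [1, 4, 6] / [3, 7] / [8];  Q = [1, 3, 4] / [2, 6] / [5]
  Insert 2 (step 7): P = [1, 2, 6] / [3, 4] / [7] / [8];  Q = [1, 3, 4] / [2, 6] / [5] / [7]
  Insert 9 (step 8): P = [1, 2, 6, 9] / [3, 4] / [7] / [8];  Q = [1, 3, 4, 8] / [2, 6] / [5] / [7]
  Insert 5 (step 9): P = [1, 2, 5, 9] / [3, 4, 6] / [7] / [8];  Q = [1, 3, 4, 8] / [2, 6, 9] / [5] / [7]
Final shape: (4, 3, 1, 1).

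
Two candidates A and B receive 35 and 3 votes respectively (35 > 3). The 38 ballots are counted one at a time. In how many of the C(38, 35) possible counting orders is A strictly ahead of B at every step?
Strict-lead orderings = 7104

Total orderings of the 38 votes with 35 for A: C(38, 35) = 8436. By the Bertrand ballot formula (Cycle Lemma / reflection principle), the number of orderings in which A is strictly ahead of B throughout is (p − q)/(p + q) · C(p + q, p) = (35 − 3)/(35 + 3) · 8436 = 7104.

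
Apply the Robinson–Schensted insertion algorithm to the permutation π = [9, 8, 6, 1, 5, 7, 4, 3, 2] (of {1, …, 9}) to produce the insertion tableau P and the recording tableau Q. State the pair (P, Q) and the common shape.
P = [1, 2, 7] / [3] / [4] / [5] / [6] / [8] / [9];  Q = [1, 5, 6] / [2] / [3] / [4] / [7] / [8] / [9];  common shape = (3, 1, 1, 1, 1, 1, 1)

Row-insert the values π_1, π_2, … into P one at a time, bumping the leftmost entry strictly greater than the inserted value down to the next row. The recording tableau Q records, in position (i, j), the step at which that cell was added to P.
  Insert 9 (step 1): P = [9];  Q = [1]
  Insert 8 (step 2): P = [8] / [9];  Q = [1] / [2]
  Insert 6 (step 3): P = [6] / [8] / [9];  Q = [1] / [2] / [3]
  Insert 1 (step 4): P = [1] / [6] / [8] / [9];  Q = [1] / [2] / [3] / [4]
  Insert 5 (step 5): P = [1, 5] / [6] / [8] / [9];  Q = [1, 5] / [2] / [3] / [4]
  Insert 7 (step 6): P = [1, 5, 7] / [6] / [8] / [9];  Q = [1, 5, 6] / [2] / [3] / [4]
  Insert 4 (step 7): P = [1, 4, 7] / [5] / [6] / [8] / [9];  Q = [1, 5, 6] / [2] / [3] / [4] / [7]
  Insert 3 (step 8): P = [1, 3, 7] / [4] / [5] / [6] / [8] / [9];  Q = [1, 5, 6] / [2] / [3] / [4] / [7] / [8]
  Insert 2 (step 9): P = [1, 2, 7] / [3] / [4] / [5] / [6] / [8] / [9];  Q = [1, 5, 6] / [2] / [3] / [4] / [7] / [8] / [9]
Final shape: (3, 1, 1, 1, 1, 1, 1).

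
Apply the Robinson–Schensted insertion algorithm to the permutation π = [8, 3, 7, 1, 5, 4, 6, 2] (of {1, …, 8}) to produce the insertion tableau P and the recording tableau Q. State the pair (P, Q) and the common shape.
P = [1, 2, 6] / [3, 4] / [5] / [7] / [8];  Q = [1, 3, 7] / [2, 5] / [4] / [6] / [8];  common shape = (3, 2, 1, 1, 1)

Row-insert the values π_1, π_2, … into P one at a time, bumping the leftmost entry strictly greater than the inserted value down to the next row. The recording tableau Q records, in position (i, j), the step at which that cell was added to P.
  Insert 8 (step 1): P = [8];  Q = [1]
  Insert 3 (step 2): P = [3] / [8];  Q = [1] / [2]
  Insert 7 (step 3): P = [3, 7] / [8];  Q = [1, 3] / [2]
  Insert 1 (step 4): P = [1, 7] / [3] / [8];  Q = [1, 3] / [2] / [4]
  Insert 5 (step 5): P = [1, 5] / [3, 7] / [8];  Q = [1, 3] / [2, 5] / [4]
  Insert 4 (step 6): P = [1, 4] / [3, 5] / [7] / [8];  Q = [1, 3] / [2, 5] / [4] / [6]
  Insert 6 (step 7): P = [1, 4, 6] / [3, 5] / [7] / [8];  Q = [1, 3, 7] / [2, 5] / [4] / [6]
  Insert 2 (step 8): P = [1, 2, 6] / [3, 4] / [5] / [7] / [8];  Q = [1, 3, 7] / [2, 5] / [4] / [6] / [8]
Final shape: (3, 2, 1, 1, 1).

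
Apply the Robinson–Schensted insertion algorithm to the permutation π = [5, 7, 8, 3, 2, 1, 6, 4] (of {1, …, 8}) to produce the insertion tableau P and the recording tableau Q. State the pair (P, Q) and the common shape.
P = [1, 4, 8] / [2, 6] / [3, 7] / [5];  Q = [1, 2, 3] / [4, 7] / [5, 8] / [6];  common shape = (3, 2, 2, 1)

Row-insert the values π_1, π_2, … into P one at a time, bumping the leftmost entry strictly greater than the inserted value down to the next row. The recording tableau Q records, in position (i, j), the step at which that cell was added to P.
  Insert 5 (step 1): P = [5];  Q = [1]
  Insert 7 (step 2): P = [5, 7];  Q = [1, 2]
  Insert 8 (step 3): P = [5, 7, 8];  Q = [1, 2, 3]
  Insert 3 (step 4): P = [3, 7, 8] / [5];  Q = [1, 2, 3] / [4]
  Insert 2 (step 5): P = [2, 7, 8] / [3] / [5];  Q = [1, 2, 3] / [4] / [5]
  Insert 1 (step 6): P = [1, 7, 8] / [2] / [3] / [5];  Q = [1, 2, 3] / [4] / [5] / [6]
  Insert 6 (step 7): P = [1, 6, 8] / [2, 7] / [3] / [5];  Q = [1, 2, 3] / [4, 7] / [5] / [6]
  Insert 4 (step 8): P = [1, 4, 8] / [2, 6] / [3, 7] / [5];  Q = [1, 2, 3] / [4, 7] / [5, 8] / [6]
Final shape: (3, 2, 2, 1).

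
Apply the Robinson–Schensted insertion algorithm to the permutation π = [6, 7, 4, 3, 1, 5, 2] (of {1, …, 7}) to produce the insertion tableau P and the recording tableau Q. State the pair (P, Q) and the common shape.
P = [1, 2] / [3, 5] / [4, 7] / [6];  Q = [1, 2] / [3, 6] / [4, 7] / [5];  common shape = (2, 2, 2, 1)

Row-insert the values π_1, π_2, … into P one at a time, bumping the leftmost entry strictly greater than the inserted value down to the next row. The recording tableau Q records, in position (i, j), the step at which that cell was added to P.
  Insert 6 (step 1): P = [6];  Q = [1]
  Insert 7 (step 2): P = [6, 7];  Q = [1, 2]
  Insert 4 (step 3): P = [4, 7] / [6];  Q = [1, 2] / [3]
  Insert 3 (step 4): P = [3, 7] / [4] / [6];  Q = [1, 2] / [3] / [4]
  Insert 1 (step 5): P = [1, 7] / [3] / [4] / [6];  Q = [1, 2] / [3] / [4] / [5]
  Insert 5 (step 6): P = [1, 5] / [3, 7] / [4] / [6];  Q = [1, 2] / [3, 6] / [4] / [5]
  Insert 2 (step 7): P = [1, 2] / [3, 5] / [4, 7] / [6];  Q = [1, 2] / [3, 6] / [4, 7] / [5]
Final shape: (2, 2, 2, 1).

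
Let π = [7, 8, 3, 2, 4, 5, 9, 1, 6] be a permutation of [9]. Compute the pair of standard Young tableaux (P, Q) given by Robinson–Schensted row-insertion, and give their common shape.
P = [1, 4, 5, 6] / [2, 8, 9] / [3] / [7];  Q = [1, 2, 6, 7] / [3, 5, 9] / [4] / [8];  common shape = (4, 3, 1, 1)

Row-insert the values π_1, π_2, … into P one at a time, bumping the leftmost entry strictly greater than the inserted value down to the next row. The recording tableau Q records, in position (i, j), the step at which that cell was added to P.
  Insert 7 (step 1): P = [7];  Q = [1]
  Insert 8 (step 2): P = [7, 8];  Q = [1, 2]
  Insert 3 (step 3): P = [3, 8] / [7];  Q = [1, 2] / [3]
  Insert 2 (step 4): P = [2, 8] / [3] / [7];  Q = [1, 2] / [3] / [4]
  Insert 4 (step 5): P = [2, 4] / [3, 8] / [7];  Q = [1, 2] / [3, 5] / [4]
  Insert 5 (step 6): P = [2, 4, 5] / [3, 8] / [7];  Q = [1, 2, 6] / [3, 5] / [4]
  Insert 9 (step 7): P = [2, 4, 5, 9] / [3, 8] / [7];  Q = [1, 2, 6, 7] / [3, 5] / [4]
  Insert 1 (step 8): P = [1, 4, 5, 9] / [2, 8] / [3] / [7];  Q = [1, 2, 6, 7] / [3, 5] / [4] / [8]
  Insert 6 (step 9): P = [1, 4, 5, 6] / [2, 8, 9] / [3] / [7];  Q = [1, 2, 6, 7] / [3, 5, 9] / [4] / [8]
Final shape: (4, 3, 1, 1).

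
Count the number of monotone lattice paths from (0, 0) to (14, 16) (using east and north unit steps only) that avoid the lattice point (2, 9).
Number of paths = 142651335

Total paths from (0, 0) to (14, 16): C(30, 14) = 145422675. Paths through (2, 9): (paths (0, 0) → (2, 9)) × (paths (2, 9) → (14, 16)) = C(11, 2) · C(19, 12) = 55 · 50388 = 2771340. Avoidance count = 145422675 − 2771340 = 142651335.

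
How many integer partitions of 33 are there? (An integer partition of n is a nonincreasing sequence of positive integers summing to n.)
p(33) = 10143

Compute p(n) via the recurrence p(n, m) = p(n, m−1) + p(n−m, m), where p(n, m) counts partitions of n with all parts ≤ m and p(n) = p(n, n). The base cases are p(0, m) = 1 and p(n, 0) = 0 for n > 0. Filling the table yields p(33) = 10143. (Euler's pentagonal recurrence is an alternative.)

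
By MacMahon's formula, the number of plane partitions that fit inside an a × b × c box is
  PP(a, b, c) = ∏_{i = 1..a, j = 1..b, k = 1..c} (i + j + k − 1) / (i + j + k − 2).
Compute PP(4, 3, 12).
PP(4, 3, 12) = 176729280

Evaluate the triple product over i = 1..4, j = 1..3, k = 1..12. The factors are (2/1) · (3/2) · (4/3) · (5/4) · (6/5) · (7/6) · (8/7) · (9/8) · … (144 factors total). The numerators and denominators telescope so the product is an integer; carrying out the multiplication exactly gives PP(4, 3, 12) = 176729280.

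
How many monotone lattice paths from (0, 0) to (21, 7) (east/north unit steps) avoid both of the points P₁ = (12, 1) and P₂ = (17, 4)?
Number of paths = 934980

Inclusion–exclusion. Total paths: C(28, 21) = 1184040. Through P₁: C(13, 12)·C(15, 9) = 65065. Through P₂: C(21, 17)·C(7, 4) = 209475. Since P₁ is strictly southwest of P₂, a monotone path through both must visit P₁ then P₂; paths through both = C(13, 12)·C(8, 5)·C(7, 4) = 25480. Avoid both = 1184040 − 65065 − 209475 + 25480 = 934980.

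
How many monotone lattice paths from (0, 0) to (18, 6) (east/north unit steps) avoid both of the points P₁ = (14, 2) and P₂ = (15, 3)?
Number of paths = 114676

Inclusion–exclusion. Total paths: C(24, 18) = 134596. Through P₁: C(16, 14)·C(8, 4) = 8400. Through P₂: C(18, 15)·C(6, 3) = 16320. Since P₁ is strictly southwest of P₂, a monotone path through both must visit P₁ then P₂; paths through both = C(16, 14)·C(2, 1)·C(6, 3) = 4800. Avoid both = 134596 − 8400 − 16320 + 4800 = 114676.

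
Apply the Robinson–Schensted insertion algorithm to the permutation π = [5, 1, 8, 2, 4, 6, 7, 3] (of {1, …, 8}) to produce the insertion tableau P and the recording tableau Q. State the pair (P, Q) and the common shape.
P = [1, 2, 3, 6, 7] / [4, 8] / [5];  Q = [1, 3, 5, 6, 7] / [2, 4] / [8];  common shape = (5, 2, 1)

Row-insert the values π_1, π_2, … into P one at a time, bumping the leftmost entry strictly greater than the inserted value down to the next row. The recording tableau Q records, in position (i, j), the step at which that cell was added to P.
  Insert 5 (step 1): P = [5];  Q = [1]
  Insert 1 (step 2): P = [1] / [5];  Q = [1] / [2]
  Insert 8 (step 3): P = [1, 8] / [5];  Q = [1, 3] / [2]
  Insert 2 (step 4): P = [1, 2] / [5, 8];  Q = [1, 3] / [2, 4]
  Insert 4 (step 5): P = [1, 2, 4] / [5, 8];  Q = [1, 3, 5] / [2, 4]
  Insert 6 (step 6): P = [1, 2, 4, 6] / [5, 8];  Q = [1, 3, 5, 6] / [2, 4]
  Insert 7 (step 7): P = [1, 2, 4, 6, 7] / [5, 8];  Q = [1, 3, 5, 6, 7] / [2, 4]
  Insert 3 (step 8): P = [1, 2, 3, 6, 7] / [4, 8] / [5];  Q = [1, 3, 5, 6, 7] / [2, 4] / [8]
Final shape: (5, 2, 1).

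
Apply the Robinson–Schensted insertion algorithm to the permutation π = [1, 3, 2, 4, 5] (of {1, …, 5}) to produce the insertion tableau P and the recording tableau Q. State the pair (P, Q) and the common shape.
P = [1, 2, 4, 5] / [3];  Q = [1, 2, 4, 5] / [3];  common shape = (4, 1)

Row-insert the values π_1, π_2, … into P one at a time, bumping the leftmost entry strictly greater than the inserted value down to the next row. The recording tableau Q records, in position (i, j), the step at which that cell was added to P.
  Insert 1 (step 1): P = [1];  Q = [1]
  Insert 3 (step 2): P = [1, 3];  Q = [1, 2]
  Insert 2 (step 3): P = [1, 2] / [3];  Q = [1, 2] / [3]
  Insert 4 (step 4): P = [1, 2, 4] / [3];  Q = [1, 2, 4] / [3]
  Insert 5 (step 5): P = [1, 2, 4, 5] / [3];  Q = [1, 2, 4, 5] / [3]
Final shape: (4, 1).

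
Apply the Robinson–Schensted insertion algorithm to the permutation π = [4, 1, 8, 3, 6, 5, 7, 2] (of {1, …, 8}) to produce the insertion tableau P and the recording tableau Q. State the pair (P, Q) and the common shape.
P = [1, 2, 5, 7] / [3, 6] / [4] / [8];  Q = [1, 3, 5, 7] / [2, 4] / [6] / [8];  common shape = (4, 2, 1, 1)

Row-insert the values π_1, π_2, … into P one at a time, bumping the leftmost entry strictly greater than the inserted value down to the next row. The recording tableau Q records, in position (i, j), the step at which that cell was added to P.
  Insert 4 (step 1): P = [4];  Q = [1]
  Insert 1 (step 2): P = [1] / [4];  Q = [1] / [2]
  Insert 8 (step 3): P = [1, 8] / [4];  Q = [1, 3] / [2]
  Insert 3 (step 4): P = [1, 3] / [4, 8];  Q = [1, 3] / [2, 4]
  Insert 6 (step 5): P = [1, 3, 6] / [4, 8];  Q = [1, 3, 5] / [2, 4]
  Insert 5 (step 6): P = [1, 3, 5] / [4, 6] / [8];  Q = [1, 3, 5] / [2, 4] / [6]
  Insert 7 (step 7): P = [1, 3, 5, 7] / [4, 6] / [8];  Q = [1, 3, 5, 7] / [2, 4] / [6]
  Insert 2 (step 8): P = [1, 2, 5, 7] / [3, 6] / [4] / [8];  Q = [1, 3, 5, 7] / [2, 4] / [6] / [8]
Final shape: (4, 2, 1, 1).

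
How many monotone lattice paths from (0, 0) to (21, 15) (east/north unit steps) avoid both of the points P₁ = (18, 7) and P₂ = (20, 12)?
Number of paths = 4625794500

Inclusion–exclusion. Total paths: C(36, 21) = 5567902560. Through P₁: C(25, 18)·C(11, 3) = 79315500. Through P₂: C(32, 20)·C(4, 1) = 903171360. Since P₁ is strictly southwest of P₂, a monotone path through both must visit P₁ then P₂; paths through both = C(25, 18)·C(7, 2)·C(4, 1) = 40378800. Avoid both = 5567902560 − 79315500 − 903171360 + 40378800 = 4625794500.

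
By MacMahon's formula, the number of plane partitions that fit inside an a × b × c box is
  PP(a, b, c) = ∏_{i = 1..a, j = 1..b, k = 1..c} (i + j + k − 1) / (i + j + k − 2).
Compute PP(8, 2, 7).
PP(8, 2, 7) = 9202050

Evaluate the triple product over i = 1..8, j = 1..2, k = 1..7. The factors are (2/1) · (3/2) · (4/3) · (5/4) · (6/5) · (7/6) · (8/7) · (3/2) · … (112 factors total). The numerators and denominators telescope so the product is an integer; carrying out the multiplication exactly gives PP(8, 2, 7) = 9202050.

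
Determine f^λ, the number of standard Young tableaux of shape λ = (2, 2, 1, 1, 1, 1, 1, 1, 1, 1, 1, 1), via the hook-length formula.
# SYT of shape (2, 2, 1, 1, 1, 1, 1, 1, 1, 1, 1, 1) = 77

Hook-length formula: f^λ = n! / Π hook(c), product over all cells c of the Young diagram. For λ = (2, 2, 1, 1, 1, 1, 1, 1, 1, 1, 1, 1), n = 14 boxes. Hook lengths by row (left-to-right, top-to-bottom): [13, 2]; [12, 1]; [10]; [9]; [8]; [7]; [6]; [5]; [4]; [3]; [2]; [1]. Product of hooks = 1132185600. So f^λ = 14! / 1132185600 = 87178291200 / 1132185600 = 77.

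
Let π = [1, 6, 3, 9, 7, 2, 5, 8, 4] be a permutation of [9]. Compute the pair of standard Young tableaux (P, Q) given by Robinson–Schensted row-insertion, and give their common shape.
P = [1, 2, 4, 8] / [3, 5] / [6, 7] / [9];  Q = [1, 2, 4, 8] / [3, 5] / [6, 7] / [9];  common shape = (4, 2, 2, 1)

Row-insert the values π_1, π_2, … into P one at a time, bumping the leftmost entry strictly greater than the inserted value down to the next row. The recording tableau Q records, in position (i, j), the step at which that cell was added to P.
  Insert 1 (step 1): P = [1];  Q = [1]
  Insert 6 (step 2): P = [1, 6];  Q = [1, 2]
  Insert 3 (step 3): P = [1, 3] / [6];  Q = [1, 2] / [3]
  Insert 9 (step 4): P = [1, 3, 9] / [6];  Q = [1, 2, 4] / [3]
  Insert 7 (step 5): P = [1, 3, 7] / [6, 9];  Q = [1, 2, 4] / [3, 5]
  Insert 2 (step 6): P = [1, 2, 7] / [3, 9] / [6];  Q = [1, 2, 4] / [3, 5] / [6]
  Insert 5 (step 7): P = [1, 2, 5] / [3, 7] / [6, 9];  Q = [1, 2, 4] / [3, 5] / [6, 7]
  Insert 8 (step 8): P = [1, 2, 5, 8] / [3, 7] / [6, 9];  Q = [1, 2, 4, 8] / [3, 5] / [6, 7]
  Insert 4 (step 9): P = [1, 2, 4, 8] / [3, 5] / [6, 7] / [9];  Q = [1, 2, 4, 8] / [3, 5] / [6, 7] / [9]
Final shape: (4, 2, 2, 1).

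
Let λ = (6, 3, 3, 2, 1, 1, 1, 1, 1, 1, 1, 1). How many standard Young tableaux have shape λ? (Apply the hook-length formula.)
# SYT of shape (6, 3, 3, 2, 1, 1, 1, 1, 1, 1, 1, 1) = 152078850

Hook-length formula: f^λ = n! / Π hook(c), product over all cells c of the Young diagram. For λ = (6, 3, 3, 2, 1, 1, 1, 1, 1, 1, 1, 1), n = 22 boxes. Hook lengths by row (left-to-right, top-to-bottom): [17, 8, 6, 3, 2, 1]; [13, 4, 2]; [12, 3, 1]; [10, 1]; [8]; [7]; [6]; [5]; [4]; [3]; [2]; [1]. Product of hooks = 7390907596800. So f^λ = 22! / 7390907596800 = 1124000727777607680000 / 7390907596800 = 152078850.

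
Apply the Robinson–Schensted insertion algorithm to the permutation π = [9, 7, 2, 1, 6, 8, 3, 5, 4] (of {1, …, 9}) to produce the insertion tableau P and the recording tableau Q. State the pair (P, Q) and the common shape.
P = [1, 3, 4] / [2, 5, 8] / [6] / [7] / [9];  Q = [1, 5, 6] / [2, 7, 8] / [3] / [4] / [9];  common shape = (3, 3, 1, 1, 1)

Row-insert the values π_1, π_2, … into P one at a time, bumping the leftmost entry strictly greater than the inserted value down to the next row. The recording tableau Q records, in position (i, j), the step at which that cell was added to P.
  Insert 9 (step 1): P = [9];  Q = [1]
  Insert 7 (step 2): P = [7] / [9];  Q = [1] / [2]
  Insert 2 (step 3): P = [2] / [7] / [9];  Q = [1] / [2] / [3]
  Insert 1 (step 4): P = [1] / [2] / [7] / [9];  Q = [1] / [2] / [3] / [4]
  Insert 6 (step 5): P = [1, 6] / [2] / [7] / [9];  Q = [1, 5] / [2] / [3] / [4]
  Insert 8 (step 6): P = [1, 6, 8] / [2] / [7] / [9];  Q = [1, 5, 6] / [2] / [3] / [4]
  Insert 3 (step 7): P = [1, 3, 8] / [2, 6] / [7] / [9];  Q = [1, 5, 6] / [2, 7] / [3] / [4]
  Insert 5 (step 8): P = [1, 3, 5] / [2, 6, 8] / [7] / [9];  Q = [1, 5, 6] / [2, 7, 8] / [3] / [4]
  Insert 4 (step 9): P = [1, 3, 4] / [2, 5, 8] / [6] / [7] / [9];  Q = [1, 5, 6] / [2, 7, 8] / [3] / [4] / [9]
Final shape: (3, 3, 1, 1, 1).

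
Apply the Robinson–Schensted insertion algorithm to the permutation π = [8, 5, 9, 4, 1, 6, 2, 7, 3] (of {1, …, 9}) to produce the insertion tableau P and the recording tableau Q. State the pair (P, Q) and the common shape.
P = [1, 2, 3] / [4, 6, 7] / [5, 9] / [8];  Q = [1, 3, 8] / [2, 6, 9] / [4, 7] / [5];  common shape = (3, 3, 2, 1)

Row-insert the values π_1, π_2, … into P one at a time, bumping the leftmost entry strictly greater than the inserted value down to the next row. The recording tableau Q records, in position (i, j), the step at which that cell was added to P.
  Insert 8 (step 1): P = [8];  Q = [1]
  Insert 5 (step 2): P = [5] / [8];  Q = [1] / [2]
  Insert 9 (step 3): P = [5, 9] / [8];  Q = [1, 3] / [2]
  Insert 4 (step 4): P = [4, 9] / [5] / [8];  Q = [1, 3] / [2] / [4]
  Insert 1 (step 5): P = [1, 9] / [4] / [5] / [8];  Q = [1, 3] / [2] / [4] / [5]
  Insert 6 (step 6): P = [1, 6] / [4, 9] / [5] / [8];  Q = [1, 3] / [2, 6] / [4] / [5]
  Insert 2 (step 7): P = [1, 2] / [4, 6] / [5, 9] / [8];  Q = [1, 3] / [2, 6] / [4, 7] / [5]
  Insert 7 (step 8): P = [1, 2, 7] / [4, 6] / [5, 9] / [8];  Q = [1, 3, 8] / [2, 6] / [4, 7] / [5]
  Insert 3 (step 9): P = [1, 2, 3] / [4, 6, 7] / [5, 9] / [8];  Q = [1, 3, 8] / [2, 6, 9] / [4, 7] / [5]
Final shape: (3, 3, 2, 1).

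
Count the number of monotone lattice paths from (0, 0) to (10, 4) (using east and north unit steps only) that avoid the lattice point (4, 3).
Number of paths = 756

Total paths from (0, 0) to (10, 4): C(14, 10) = 1001. Paths through (4, 3): (paths (0, 0) → (4, 3)) × (paths (4, 3) → (10, 4)) = C(7, 4) · C(7, 6) = 35 · 7 = 245. Avoidance count = 1001 − 245 = 756.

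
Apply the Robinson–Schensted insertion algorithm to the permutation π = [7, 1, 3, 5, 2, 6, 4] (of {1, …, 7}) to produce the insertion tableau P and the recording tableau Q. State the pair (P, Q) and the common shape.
P = [1, 2, 4, 6] / [3, 5] / [7];  Q = [1, 3, 4, 6] / [2, 7] / [5];  common shape = (4, 2, 1)

Row-insert the values π_1, π_2, … into P one at a time, bumping the leftmost entry strictly greater than the inserted value down to the next row. The recording tableau Q records, in position (i, j), the step at which that cell was added to P.
  Insert 7 (step 1): P = [7];  Q = [1]
  Insert 1 (step 2): P = [1] / [7];  Q = [1] / [2]
  Insert 3 (step 3): P = [1, 3] / [7];  Q = [1, 3] / [2]
  Insert 5 (step 4): P = [1, 3, 5] / [7];  Q = [1, 3, 4] / [2]
  Insert 2 (step 5): P = [1, 2, 5] / [3] / [7];  Q = [1, 3, 4] / [2] / [5]
  Insert 6 (step 6): P = [1, 2, 5, 6] / [3] / [7];  Q = [1, 3, 4, 6] / [2] / [5]
  Insert 4 (step 7): P = [1, 2, 4, 6] / [3, 5] / [7];  Q = [1, 3, 4, 6] / [2, 7] / [5]
Final shape: (4, 2, 1).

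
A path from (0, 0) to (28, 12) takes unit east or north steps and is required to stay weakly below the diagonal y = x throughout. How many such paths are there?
Number of paths = 3275052040

By the reflection principle (André's argument), the number of monotone paths to (28, 12) with n ≤ m that never go above y = x is C(40, 28) − C(40, 29) = 5586853480 − 2311801440 = 3275052040.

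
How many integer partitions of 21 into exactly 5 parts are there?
p(21, 5 parts) = 101

Partitions of n into exactly k parts are in bijection with partitions of n − k into at most k parts (subtract 1 from each part). So p(21, exactly 5) = p(16, parts ≤ 5). Computing via the recurrence p(m, j) = p(m, j−1) + p(m−j, j) gives 101.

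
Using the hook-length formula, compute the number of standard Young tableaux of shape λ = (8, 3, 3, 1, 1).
# SYT of shape (8, 3, 3, 1, 1) = 280280

Hook-length formula: f^λ = n! / Π hook(c), product over all cells c of the Young diagram. For λ = (8, 3, 3, 1, 1), n = 16 boxes. Hook lengths by row (left-to-right, top-to-bottom): [12, 9, 8, 5, 4, 3, 2, 1]; [6, 3, 2]; [5, 2, 1]; [2]; [1]. Product of hooks = 74649600. So f^λ = 16! / 74649600 = 20922789888000 / 74649600 = 280280.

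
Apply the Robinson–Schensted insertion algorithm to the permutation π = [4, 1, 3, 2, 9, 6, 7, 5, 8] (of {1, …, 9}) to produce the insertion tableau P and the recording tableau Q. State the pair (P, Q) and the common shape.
P = [1, 2, 5, 7, 8] / [3, 6] / [4, 9];  Q = [1, 3, 5, 7, 9] / [2, 6] / [4, 8];  common shape = (5, 2, 2)

Row-insert the values π_1, π_2, … into P one at a time, bumping the leftmost entry strictly greater than the inserted value down to the next row. The recording tableau Q records, in position (i, j), the step at which that cell was added to P.
  Insert 4 (step 1): P = [4];  Q = [1]
  Insert 1 (step 2): P = [1] / [4];  Q = [1] / [2]
  Insert 3 (step 3): P = [1, 3] / [4];  Q = [1, 3] / [2]
  Insert 2 (step 4): P = [1, 2] / [3] / [4];  Q = [1, 3] / [2] / [4]
  Insert 9 (step 5): P = [1, 2, 9] / [3] / [4];  Q = [1, 3, 5] / [2] / [4]
  Insert 6 (step 6): P = [1, 2, 6] / [3, 9] / [4];  Q = [1, 3, 5] / [2, 6] / [4]
  Insert 7 (step 7): P = [1, 2, 6, 7] / [3, 9] / [4];  Q = [1, 3, 5, 7] / [2, 6] / [4]
  Insert 5 (step 8): P = [1, 2, 5, 7] / [3, 6] / [4, 9];  Q = [1, 3, 5, 7] / [2, 6] / [4, 8]
  Insert 8 (step 9): P = [1, 2, 5, 7, 8] / [3, 6] / [4, 9];  Q = [1, 3, 5, 7, 9] / [2, 6] / [4, 8]
Final shape: (5, 2, 2).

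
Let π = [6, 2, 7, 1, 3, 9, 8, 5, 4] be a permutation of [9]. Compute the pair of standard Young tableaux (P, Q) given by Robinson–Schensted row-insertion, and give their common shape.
P = [1, 3, 4] / [2, 5, 8] / [6, 7] / [9];  Q = [1, 3, 6] / [2, 5, 7] / [4, 8] / [9];  common shape = (3, 3, 2, 1)

Row-insert the values π_1, π_2, … into P one at a time, bumping the leftmost entry strictly greater than the inserted value down to the next row. The recording tableau Q records, in position (i, j), the step at which that cell was added to P.
  Insert 6 (step 1): P = [6];  Q = [1]
  Insert 2 (step 2): P = [2] / [6];  Q = [1] / [2]
  Insert 7 (step 3): P = [2, 7] / [6];  Q = [1, 3] / [2]
  Insert 1 (step 4): P = [1, 7] / [2] / [6];  Q = [1, 3] / [2] / [4]
  Insert 3 (step 5): P = [1, 3] / [2, 7] / [6];  Q = [1, 3] / [2, 5] / [4]
  Insert 9 (step 6): P = [1, 3, 9] / [2, 7] / [6];  Q = [1, 3, 6] / [2, 5] / [4]
  Insert 8 (step 7): P = [1, 3, 8] / [2, 7, 9] / [6];  Q = [1, 3, 6] / [2, 5, 7] / [4]
  Insert 5 (step 8): P = [1, 3, 5] / [2, 7, 8] / [6, 9];  Q = [1, 3, 6] / [2, 5, 7] / [4, 8]
  Insert 4 (step 9): P = [1, 3, 4] / [2, 5, 8] / [6, 7] / [9];  Q = [1, 3, 6] / [2, 5, 7] / [4, 8] / [9]
Final shape: (3, 3, 2, 1).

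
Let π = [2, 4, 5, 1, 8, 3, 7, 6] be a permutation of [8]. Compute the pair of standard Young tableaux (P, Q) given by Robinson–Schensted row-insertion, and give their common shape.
P = [1, 3, 5, 6] / [2, 4, 7] / [8];  Q = [1, 2, 3, 5] / [4, 6, 7] / [8];  common shape = (4, 3, 1)

Row-insert the values π_1, π_2, … into P one at a time, bumping the leftmost entry strictly greater than the inserted value down to the next row. The recording tableau Q records, in position (i, j), the step at which that cell was added to P.
  Insert 2 (step 1): P = [2];  Q = [1]
  Insert 4 (step 2): P = [2, 4];  Q = [1, 2]
  Insert 5 (step 3): P = [2, 4, 5];  Q = [1, 2, 3]
  Insert 1 (step 4): P = [1, 4, 5] / [2];  Q = [1, 2, 3] / [4]
  Insert 8 (step 5): P = [1, 4, 5, 8] / [2];  Q = [1, 2, 3, 5] / [4]
  Insert 3 (step 6): P = [1, 3, 5, 8] / [2, 4];  Q = [1, 2, 3, 5] / [4, 6]
  Insert 7 (step 7): P = [1, 3, 5, 7] / [2, 4, 8];  Q = [1, 2, 3, 5] / [4, 6, 7]
  Insert 6 (step 8): P = [1, 3, 5, 6] / [2, 4, 7] / [8];  Q = [1, 2, 3, 5] / [4, 6, 7] / [8]
Final shape: (4, 3, 1).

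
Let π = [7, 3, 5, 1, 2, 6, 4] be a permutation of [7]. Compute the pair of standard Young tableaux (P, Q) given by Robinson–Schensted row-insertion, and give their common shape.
P = [1, 2, 4] / [3, 5, 6] / [7];  Q = [1, 3, 6] / [2, 5, 7] / [4];  common shape = (3, 3, 1)

Row-insert the values π_1, π_2, … into P one at a time, bumping the leftmost entry strictly greater than the inserted value down to the next row. The recording tableau Q records, in position (i, j), the step at which that cell was added to P.
  Insert 7 (step 1): P = [7];  Q = [1]
  Insert 3 (step 2): P = [3] / [7];  Q = [1] / [2]
  Insert 5 (step 3): P = [3, 5] / [7];  Q = [1, 3] / [2]
  Insert 1 (step 4): P = [1, 5] / [3] / [7];  Q = [1, 3] / [2] / [4]
  Insert 2 (step 5): P = [1, 2] / [3, 5] / [7];  Q = [1, 3] / [2, 5] / [4]
  Insert 6 (step 6): P = [1, 2, 6] / [3, 5] / [7];  Q = [1, 3, 6] / [2, 5] / [4]
  Insert 4 (step 7): P = [1, 2, 4] / [3, 5, 6] / [7];  Q = [1, 3, 6] / [2, 5, 7] / [4]
Final shape: (3, 3, 1).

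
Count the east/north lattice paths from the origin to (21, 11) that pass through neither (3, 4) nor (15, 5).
Number of paths = 98294704

Inclusion–exclusion. Total paths: C(32, 21) = 129024480. Through P₁: C(7, 3)·C(25, 18) = 16824500. Through P₂: C(20, 15)·C(12, 6) = 14325696. Since P₁ is strictly southwest of P₂, a monotone path through both must visit P₁ then P₂; paths through both = C(7, 3)·C(13, 12)·C(12, 6) = 420420. Avoid both = 129024480 − 16824500 − 14325696 + 420420 = 98294704.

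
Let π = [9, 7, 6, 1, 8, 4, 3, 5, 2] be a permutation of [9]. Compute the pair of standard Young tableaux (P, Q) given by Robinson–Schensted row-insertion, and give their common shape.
P = [1, 2, 5] / [3, 8] / [4] / [6] / [7] / [9];  Q = [1, 5, 8] / [2, 6] / [3] / [4] / [7] / [9];  common shape = (3, 2, 1, 1, 1, 1)

Row-insert the values π_1, π_2, … into P one at a time, bumping the leftmost entry strictly greater than the inserted value down to the next row. The recording tableau Q records, in position (i, j), the step at which that cell was added to P.
  Insert 9 (step 1): P = [9];  Q = [1]
  Insert 7 (step 2): P = [7] / [9];  Q = [1] / [2]
  Insert 6 (step 3): P = [6] / [7] / [9];  Q = [1] / [2] / [3]
  Insert 1 (step 4): P = [1] / [6] / [7] / [9];  Q = [1] / [2] / [3] / [4]
  Insert 8 (step 5): P = [1, 8] / [6] / [7] / [9];  Q = [1, 5] / [2] / [3] / [4]
  Insert 4 (step 6): P = [1, 4] / [6, 8] / [7] / [9];  Q = [1, 5] / [2, 6] / [3] / [4]
  Insert 3 (step 7): P = [1, 3] / [4, 8] / [6] / [7] / [9];  Q = [1, 5] / [2, 6] / [3] / [4] / [7]
  Insert 5 (step 8): P = [1, 3, 5] / [4, 8] / [6] / [7] / [9];  Q = [1, 5, 8] / [2, 6] / [3] / [4] / [7]
  Insert 2 (step 9): P = [1, 2, 5] / [3, 8] / [4] / [6] / [7] / [9];  Q = [1, 5, 8] / [2, 6] / [3] / [4] / [7] / [9]
Final shape: (3, 2, 1, 1, 1, 1).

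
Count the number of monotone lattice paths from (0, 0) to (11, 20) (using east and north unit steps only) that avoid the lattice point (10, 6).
Number of paths = 84552195

Total paths from (0, 0) to (11, 20): C(31, 11) = 84672315. Paths through (10, 6): (paths (0, 0) → (10, 6)) × (paths (10, 6) → (11, 20)) = C(16, 10) · C(15, 1) = 8008 · 15 = 120120. Avoidance count = 84672315 − 120120 = 84552195.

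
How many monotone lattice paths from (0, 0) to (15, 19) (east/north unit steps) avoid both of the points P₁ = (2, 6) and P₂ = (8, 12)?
Number of paths = 1221214384

Inclusion–exclusion. Total paths: C(34, 15) = 1855967520. Through P₁: C(8, 2)·C(26, 13) = 291216800. Through P₂: C(20, 8)·C(14, 7) = 432329040. Since P₁ is strictly southwest of P₂, a monotone path through both must visit P₁ then P₂; paths through both = C(8, 2)·C(12, 6)·C(14, 7) = 88792704. Avoid both = 1855967520 − 291216800 − 432329040 + 88792704 = 1221214384.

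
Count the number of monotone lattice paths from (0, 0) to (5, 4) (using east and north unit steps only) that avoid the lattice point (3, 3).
Number of paths = 66

Total paths from (0, 0) to (5, 4): C(9, 5) = 126. Paths through (3, 3): (paths (0, 0) → (3, 3)) × (paths (3, 3) → (5, 4)) = C(6, 3) · C(3, 2) = 20 · 3 = 60. Avoidance count = 126 − 60 = 66.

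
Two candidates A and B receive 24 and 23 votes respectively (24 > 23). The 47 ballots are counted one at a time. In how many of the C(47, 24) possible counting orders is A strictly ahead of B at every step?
Strict-lead orderings = 343059613650

Total orderings of the 47 votes with 24 for A: C(47, 24) = 16123801841550. By the Bertrand ballot formula (Cycle Lemma / reflection principle), the number of orderings in which A is strictly ahead of B throughout is (p − q)/(p + q) · C(p + q, p) = (24 − 23)/(24 + 23) · 16123801841550 = 343059613650.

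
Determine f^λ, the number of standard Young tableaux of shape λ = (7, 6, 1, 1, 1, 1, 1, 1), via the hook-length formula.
# SYT of shape (7, 6, 1, 1, 1, 1, 1, 1) = 3325608

Hook-length formula: f^λ = n! / Π hook(c), product over all cells c of the Young diagram. For λ = (7, 6, 1, 1, 1, 1, 1, 1), n = 19 boxes. Hook lengths by row (left-to-right, top-to-bottom): [14, 7, 6, 5, 4, 3, 1]; [12, 5, 4, 3, 2, 1]; [6]; [5]; [4]; [3]; [2]; [1]. Product of hooks = 36578304000. So f^λ = 19! / 36578304000 = 121645100408832000 / 36578304000 = 3325608.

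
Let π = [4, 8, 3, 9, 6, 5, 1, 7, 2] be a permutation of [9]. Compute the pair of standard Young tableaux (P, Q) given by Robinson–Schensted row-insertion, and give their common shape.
P = [1, 2, 7] / [3, 5, 9] / [4, 6] / [8];  Q = [1, 2, 4] / [3, 5, 8] / [6, 9] / [7];  common shape = (3, 3, 2, 1)

Row-insert the values π_1, π_2, … into P one at a time, bumping the leftmost entry strictly greater than the inserted value down to the next row. The recording tableau Q records, in position (i, j), the step at which that cell was added to P.
  Insert 4 (step 1): P = [4];  Q = [1]
  Insert 8 (step 2): P = [4, 8];  Q = [1, 2]
  Insert 3 (step 3): P = [3, 8] / [4];  Q = [1, 2] / [3]
  Insert 9 (step 4): P = [3, 8, 9] / [4];  Q = [1, 2, 4] / [3]
  Insert 6 (step 5): P = [3, 6, 9] / [4, 8];  Q = [1, 2, 4] / [3, 5]
  Insert 5 (step 6): P = [3, 5, 9] / [4, 6] / [8];  Q = [1, 2, 4] / [3, 5] / [6]
  Insert 1 (step 7): P = [1, 5, 9] / [3, 6] / [4] / [8];  Q = [1, 2, 4] / [3, 5] / [6] / [7]
  Insert 7 (step 8): P = [1, 5, 7] / [3, 6, 9] / [4] / [8];  Q = [1, 2, 4] / [3, 5, 8] / [6] / [7]
  Insert 2 (step 9): P = [1, 2, 7] / [3, 5, 9] / [4, 6] / [8];  Q = [1, 2, 4] / [3, 5, 8] / [6, 9] / [7]
Final shape: (3, 3, 2, 1).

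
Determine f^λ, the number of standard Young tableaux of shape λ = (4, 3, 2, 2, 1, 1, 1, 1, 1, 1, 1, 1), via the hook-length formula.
# SYT of shape (4, 3, 2, 2, 1, 1, 1, 1, 1, 1, 1, 1) = 976752

Hook-length formula: f^λ = n! / Π hook(c), product over all cells c of the Young diagram. For λ = (4, 3, 2, 2, 1, 1, 1, 1, 1, 1, 1, 1), n = 19 boxes. Hook lengths by row (left-to-right, top-to-bottom): [15, 6, 3, 1]; [13, 4, 1]; [11, 2]; [10, 1]; [8]; [7]; [6]; [5]; [4]; [3]; [2]; [1]. Product of hooks = 124540416000. So f^λ = 19! / 124540416000 = 121645100408832000 / 124540416000 = 976752.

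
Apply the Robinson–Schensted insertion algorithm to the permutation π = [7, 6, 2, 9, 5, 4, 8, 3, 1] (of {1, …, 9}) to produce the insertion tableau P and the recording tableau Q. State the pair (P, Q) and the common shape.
P = [1, 3, 8] / [2, 9] / [4] / [5] / [6] / [7];  Q = [1, 4, 7] / [2, 5] / [3] / [6] / [8] / [9];  common shape = (3, 2, 1, 1, 1, 1)

Row-insert the values π_1, π_2, … into P one at a time, bumping the leftmost entry strictly greater than the inserted value down to the next row. The recording tableau Q records, in position (i, j), the step at which that cell was added to P.
  Insert 7 (step 1): P = [7];  Q = [1]
  Insert 6 (step 2): P = [6] / [7];  Q = [1] / [2]
  Insert 2 (step 3): P = [2] / [6] / [7];  Q = [1] / [2] / [3]
  Insert 9 (step 4): P = [2, 9] / [6] / [7];  Q = [1, 4] / [2] / [3]
  Insert 5 (step 5): P = [2, 5] / [6, 9] / [7];  Q = [1, 4] / [2, 5] / [3]
  Insert 4 (step 6): P = [2, 4] / [5, 9] / [6] / [7];  Q = [1, 4] / [2, 5] / [3] / [6]
  Insert 8 (step 7): P = [2, 4, 8] / [5, 9] / [6] / [7];  Q = [1, 4, 7] / [2, 5] / [3] / [6]
  Insert 3 (step 8): P = [2, 3, 8] / [4, 9] / [5] / [6] / [7];  Q = [1, 4, 7] / [2, 5] / [3] / [6] / [8]
  Insert 1 (step 9): P = [1, 3, 8] / [2, 9] / [4] / [5] / [6] / [7];  Q = [1, 4, 7] / [2, 5] / [3] / [6] / [8] / [9]
Final shape: (3, 2, 1, 1, 1, 1).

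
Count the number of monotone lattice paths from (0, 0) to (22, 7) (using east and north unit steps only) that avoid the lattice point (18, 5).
Number of paths = 1056045

Total paths from (0, 0) to (22, 7): C(29, 22) = 1560780. Paths through (18, 5): (paths (0, 0) → (18, 5)) × (paths (18, 5) → (22, 7)) = C(23, 18) · C(6, 4) = 33649 · 15 = 504735. Avoidance count = 1560780 − 504735 = 1056045.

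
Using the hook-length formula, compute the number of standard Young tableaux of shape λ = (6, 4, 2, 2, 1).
# SYT of shape (6, 4, 2, 2, 1) = 243243

Hook-length formula: f^λ = n! / Π hook(c), product over all cells c of the Young diagram. For λ = (6, 4, 2, 2, 1), n = 15 boxes. Hook lengths by row (left-to-right, top-to-bottom): [10, 8, 5, 4, 2, 1]; [7, 5, 2, 1]; [4, 2]; [3, 1]; [1]. Product of hooks = 5376000. So f^λ = 15! / 5376000 = 1307674368000 / 5376000 = 243243.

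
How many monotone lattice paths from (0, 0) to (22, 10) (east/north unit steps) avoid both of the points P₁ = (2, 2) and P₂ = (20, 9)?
Number of paths = 24471195

Inclusion–exclusion. Total paths: C(32, 22) = 64512240. Through P₁: C(4, 2)·C(28, 20) = 18648630. Through P₂: C(29, 20)·C(3, 2) = 30045015. Since P₁ is strictly southwest of P₂, a monotone path through both must visit P₁ then P₂; paths through both = C(4, 2)·C(25, 18)·C(3, 2) = 8652600. Avoid both = 64512240 − 18648630 − 30045015 + 8652600 = 24471195.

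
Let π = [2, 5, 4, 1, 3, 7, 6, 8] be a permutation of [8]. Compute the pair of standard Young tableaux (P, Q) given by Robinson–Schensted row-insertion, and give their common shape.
P = [1, 3, 6, 8] / [2, 4, 7] / [5];  Q = [1, 2, 6, 8] / [3, 5, 7] / [4];  common shape = (4, 3, 1)

Row-insert the values π_1, π_2, … into P one at a time, bumping the leftmost entry strictly greater than the inserted value down to the next row. The recording tableau Q records, in position (i, j), the step at which that cell was added to P.
  Insert 2 (step 1): P = [2];  Q = [1]
  Insert 5 (step 2): P = [2, 5];  Q = [1, 2]
  Insert 4 (step 3): P = [2, 4] / [5];  Q = [1, 2] / [3]
  Insert 1 (step 4): P = [1, 4] / [2] / [5];  Q = [1, 2] / [3] / [4]
  Insert 3 (step 5): P = [1, 3] / [2, 4] / [5];  Q = [1, 2] / [3, 5] / [4]
  Insert 7 (step 6): P = [1, 3, 7] / [2, 4] / [5];  Q = [1, 2, 6] / [3, 5] / [4]
  Insert 6 (step 7): P = [1, 3, 6] / [2, 4, 7] / [5];  Q = [1, 2, 6] / [3, 5, 7] / [4]
  Insert 8 (step 8): P = [1, 3, 6, 8] / [2, 4, 7] / [5];  Q = [1, 2, 6, 8] / [3, 5, 7] / [4]
Final shape: (4, 3, 1).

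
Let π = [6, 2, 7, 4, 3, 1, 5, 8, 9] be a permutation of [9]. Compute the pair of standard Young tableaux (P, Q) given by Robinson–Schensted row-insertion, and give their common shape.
P = [1, 3, 5, 8, 9] / [2, 7] / [4] / [6];  Q = [1, 3, 7, 8, 9] / [2, 4] / [5] / [6];  common shape = (5, 2, 1, 1)

Row-insert the values π_1, π_2, … into P one at a time, bumping the leftmost entry strictly greater than the inserted value down to the next row. The recording tableau Q records, in position (i, j), the step at which that cell was added to P.
  Insert 6 (step 1): P = [6];  Q = [1]
  Insert 2 (step 2): P = [2] / [6];  Q = [1] / [2]
  Insert 7 (step 3): P = [2, 7] / [6];  Q = [1, 3] / [2]
  Insert 4 (step 4): P = [2, 4] / [6, 7];  Q = [1, 3] / [2, 4]
  Insert 3 (step 5): P = [2, 3] / [4, 7] / [6];  Q = [1, 3] / [2, 4] / [5]
  Insert 1 (step 6): P = [1, 3] / [2, 7] / [4] / [6];  Q = [1, 3] / [2, 4] / [5] / [6]
  Insert 5 (step 7): P = [1, 3, 5] / [2, 7] / [4] / [6];  Q = [1, 3, 7] / [2, 4] / [5] / [6]
  Insert 8 (step 8): P = [1, 3, 5, 8] / [2, 7] / [4] / [6];  Q = [1, 3, 7, 8] / [2, 4] / [5] / [6]
  Insert 9 (step 9): P = [1, 3, 5, 8, 9] / [2, 7] / [4] / [6];  Q = [1, 3, 7, 8, 9] / [2, 4] / [5] / [6]
Final shape: (5, 2, 1, 1).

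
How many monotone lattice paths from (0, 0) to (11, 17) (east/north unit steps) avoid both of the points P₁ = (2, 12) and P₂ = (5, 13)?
Number of paths = 19569158

Inclusion–exclusion. Total paths: C(28, 11) = 21474180. Through P₁: C(14, 2)·C(14, 9) = 182182. Through P₂: C(18, 5)·C(10, 6) = 1799280. Since P₁ is strictly southwest of P₂, a monotone path through both must visit P₁ then P₂; paths through both = C(14, 2)·C(4, 3)·C(10, 6) = 76440. Avoid both = 21474180 − 182182 − 1799280 + 76440 = 19569158.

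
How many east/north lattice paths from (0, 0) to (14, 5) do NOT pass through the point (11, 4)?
Number of paths = 6168

Total paths from (0, 0) to (14, 5): C(19, 14) = 11628. Paths through (11, 4): (paths (0, 0) → (11, 4)) × (paths (11, 4) → (14, 5)) = C(15, 11) · C(4, 3) = 1365 · 4 = 5460. Avoidance count = 11628 − 5460 = 6168.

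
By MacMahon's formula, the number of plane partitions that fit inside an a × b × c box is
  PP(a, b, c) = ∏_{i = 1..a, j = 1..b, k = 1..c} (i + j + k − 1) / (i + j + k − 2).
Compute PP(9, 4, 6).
PP(9, 4, 6) = 559299781040

Evaluate the triple product over i = 1..9, j = 1..4, k = 1..6. The factors are (2/1) · (3/2) · (4/3) · (5/4) · (6/5) · (7/6) · (3/2) · (4/3) · … (216 factors total). The numerators and denominators telescope so the product is an integer; carrying out the multiplication exactly gives PP(9, 4, 6) = 559299781040.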